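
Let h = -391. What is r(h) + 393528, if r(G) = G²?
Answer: 546409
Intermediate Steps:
r(h) + 393528 = (-391)² + 393528 = 152881 + 393528 = 546409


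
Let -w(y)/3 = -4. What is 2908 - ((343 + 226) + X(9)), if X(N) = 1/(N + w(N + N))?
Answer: 49118/21 ≈ 2339.0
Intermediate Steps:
w(y) = 12 (w(y) = -3*(-4) = 12)
X(N) = 1/(12 + N) (X(N) = 1/(N + 12) = 1/(12 + N))
2908 - ((343 + 226) + X(9)) = 2908 - ((343 + 226) + 1/(12 + 9)) = 2908 - (569 + 1/21) = 2908 - 1*11950/21 = 2908 - 11950/21 = 49118/21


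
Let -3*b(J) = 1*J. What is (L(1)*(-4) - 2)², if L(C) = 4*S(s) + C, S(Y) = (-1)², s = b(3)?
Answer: 484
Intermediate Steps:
b(J) = -J/3
s = -1 (s = -⅓*3 = -1)
S(Y) = 1
L(C) = 4 + C (L(C) = 4*1 + C = 4 + C)
(L(1)*(-4) - 2)² = ((4 + 1)*(-4) - 2)² = (5*(-4) - 2)² = (-20 - 2)² = (-22)² = 484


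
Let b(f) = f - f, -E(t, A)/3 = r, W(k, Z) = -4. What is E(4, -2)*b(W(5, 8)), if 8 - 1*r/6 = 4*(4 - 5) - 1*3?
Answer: 0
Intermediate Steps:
r = 90 (r = 48 - 6*(4*(4 - 5) - 1*3) = 48 - 6*(4*(-1) - 3) = 48 - 6*(-4 - 3) = 48 - 6*(-7) = 48 + 42 = 90)
E(t, A) = -270 (E(t, A) = -3*90 = -270)
b(f) = 0
E(4, -2)*b(W(5, 8)) = -270*0 = 0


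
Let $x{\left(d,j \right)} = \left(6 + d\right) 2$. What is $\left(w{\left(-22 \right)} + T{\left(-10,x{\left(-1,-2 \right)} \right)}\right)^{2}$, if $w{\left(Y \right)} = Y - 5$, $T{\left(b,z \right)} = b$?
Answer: $1369$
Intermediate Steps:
$x{\left(d,j \right)} = 12 + 2 d$
$w{\left(Y \right)} = -5 + Y$ ($w{\left(Y \right)} = Y - 5 = -5 + Y$)
$\left(w{\left(-22 \right)} + T{\left(-10,x{\left(-1,-2 \right)} \right)}\right)^{2} = \left(\left(-5 - 22\right) - 10\right)^{2} = \left(-27 - 10\right)^{2} = \left(-37\right)^{2} = 1369$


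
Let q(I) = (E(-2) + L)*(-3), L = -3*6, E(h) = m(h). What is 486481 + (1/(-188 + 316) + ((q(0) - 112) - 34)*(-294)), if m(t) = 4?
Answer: 66183297/128 ≈ 5.1706e+5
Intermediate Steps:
E(h) = 4
L = -18
q(I) = 42 (q(I) = (4 - 18)*(-3) = -14*(-3) = 42)
486481 + (1/(-188 + 316) + ((q(0) - 112) - 34)*(-294)) = 486481 + (1/(-188 + 316) + ((42 - 112) - 34)*(-294)) = 486481 + (1/128 + (-70 - 34)*(-294)) = 486481 + (1/128 - 104*(-294)) = 486481 + (1/128 + 30576) = 486481 + 3913729/128 = 66183297/128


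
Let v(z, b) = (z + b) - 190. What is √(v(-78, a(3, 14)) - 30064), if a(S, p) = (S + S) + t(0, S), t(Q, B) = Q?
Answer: I*√30326 ≈ 174.14*I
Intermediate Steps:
a(S, p) = 2*S (a(S, p) = (S + S) + 0 = 2*S + 0 = 2*S)
v(z, b) = -190 + b + z (v(z, b) = (b + z) - 190 = -190 + b + z)
√(v(-78, a(3, 14)) - 30064) = √((-190 + 2*3 - 78) - 30064) = √((-190 + 6 - 78) - 30064) = √(-262 - 30064) = √(-30326) = I*√30326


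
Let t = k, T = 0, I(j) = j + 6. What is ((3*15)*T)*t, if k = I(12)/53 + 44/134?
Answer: 0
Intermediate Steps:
I(j) = 6 + j
k = 2372/3551 (k = (6 + 12)/53 + 44/134 = 18*(1/53) + 44*(1/134) = 18/53 + 22/67 = 2372/3551 ≈ 0.66798)
t = 2372/3551 ≈ 0.66798
((3*15)*T)*t = ((3*15)*0)*(2372/3551) = (45*0)*(2372/3551) = 0*(2372/3551) = 0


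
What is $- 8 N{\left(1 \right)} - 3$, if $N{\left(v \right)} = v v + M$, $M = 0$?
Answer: $-11$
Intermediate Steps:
$N{\left(v \right)} = v^{2}$ ($N{\left(v \right)} = v v + 0 = v^{2} + 0 = v^{2}$)
$- 8 N{\left(1 \right)} - 3 = - 8 \cdot 1^{2} - 3 = \left(-8\right) 1 + \left(1 - 4\right) = -8 - 3 = -11$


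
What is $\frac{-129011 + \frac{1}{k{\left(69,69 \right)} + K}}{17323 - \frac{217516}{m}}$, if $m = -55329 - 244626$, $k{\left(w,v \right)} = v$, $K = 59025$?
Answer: $- \frac{762263246659505}{102357465549738} \approx -7.4471$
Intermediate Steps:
$m = -299955$ ($m = -55329 - 244626 = -299955$)
$\frac{-129011 + \frac{1}{k{\left(69,69 \right)} + K}}{17323 - \frac{217516}{m}} = \frac{-129011 + \frac{1}{69 + 59025}}{17323 - \frac{217516}{-299955}} = \frac{-129011 + \frac{1}{59094}}{17323 - - \frac{217516}{299955}} = \frac{-129011 + \frac{1}{59094}}{17323 + \frac{217516}{299955}} = - \frac{7623776033}{59094 \cdot \frac{5196337981}{299955}} = \left(- \frac{7623776033}{59094}\right) \frac{299955}{5196337981} = - \frac{762263246659505}{102357465549738}$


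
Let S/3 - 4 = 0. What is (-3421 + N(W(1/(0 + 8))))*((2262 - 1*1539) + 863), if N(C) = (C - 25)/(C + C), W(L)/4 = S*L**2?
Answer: -16354039/3 ≈ -5.4513e+6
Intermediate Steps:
S = 12 (S = 12 + 3*0 = 12 + 0 = 12)
W(L) = 48*L**2 (W(L) = 4*(12*L**2) = 48*L**2)
N(C) = (-25 + C)/(2*C) (N(C) = (-25 + C)/((2*C)) = (-25 + C)*(1/(2*C)) = (-25 + C)/(2*C))
(-3421 + N(W(1/(0 + 8))))*((2262 - 1*1539) + 863) = (-3421 + (-25 + 48*(1/(0 + 8))**2)/(2*((48*(1/(0 + 8))**2))))*((2262 - 1*1539) + 863) = (-3421 + (-25 + 48*(1/8)**2)/(2*((48*(1/8)**2))))*((2262 - 1539) + 863) = (-3421 + (-25 + 48*(1/8)**2)/(2*((48*(1/8)**2))))*(723 + 863) = (-3421 + (-25 + 48*(1/64))/(2*((48*(1/64)))))*1586 = (-3421 + (-25 + 3/4)/(2*(3/4)))*1586 = (-3421 + (1/2)*(4/3)*(-97/4))*1586 = (-3421 - 97/6)*1586 = -20623/6*1586 = -16354039/3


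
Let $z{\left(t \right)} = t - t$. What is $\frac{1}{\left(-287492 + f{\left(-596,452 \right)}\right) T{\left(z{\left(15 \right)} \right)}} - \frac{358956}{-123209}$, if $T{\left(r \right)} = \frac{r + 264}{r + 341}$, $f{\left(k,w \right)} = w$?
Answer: $\frac{2472829706281}{848781872640} \approx 2.9134$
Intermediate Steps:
$z{\left(t \right)} = 0$
$T{\left(r \right)} = \frac{264 + r}{341 + r}$
$\frac{1}{\left(-287492 + f{\left(-596,452 \right)}\right) T{\left(z{\left(15 \right)} \right)}} - \frac{358956}{-123209} = \frac{1}{\left(-287492 + 452\right) \frac{264 + 0}{341 + 0}} - \frac{358956}{-123209} = \frac{1}{\left(-287040\right) \frac{1}{341} \cdot 264} - - \frac{358956}{123209} = - \frac{1}{287040 \cdot \frac{1}{341} \cdot 264} + \frac{358956}{123209} = - \frac{1}{287040 \cdot \frac{24}{31}} + \frac{358956}{123209} = \left(- \frac{1}{287040}\right) \frac{31}{24} + \frac{358956}{123209} = - \frac{31}{6888960} + \frac{358956}{123209} = \frac{2472829706281}{848781872640}$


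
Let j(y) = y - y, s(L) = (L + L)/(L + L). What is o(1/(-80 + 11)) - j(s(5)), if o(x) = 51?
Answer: 51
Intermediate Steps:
s(L) = 1 (s(L) = (2*L)/((2*L)) = (2*L)*(1/(2*L)) = 1)
j(y) = 0
o(1/(-80 + 11)) - j(s(5)) = 51 - 1*0 = 51 + 0 = 51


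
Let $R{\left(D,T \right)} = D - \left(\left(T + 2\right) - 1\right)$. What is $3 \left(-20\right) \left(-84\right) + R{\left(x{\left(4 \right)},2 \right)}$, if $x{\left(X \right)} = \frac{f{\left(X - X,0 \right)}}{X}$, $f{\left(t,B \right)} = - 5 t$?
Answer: $5037$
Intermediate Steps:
$x{\left(X \right)} = 0$ ($x{\left(X \right)} = \frac{\left(-5\right) \left(X - X\right)}{X} = \frac{\left(-5\right) 0}{X} = \frac{0}{X} = 0$)
$R{\left(D,T \right)} = -1 + D - T$ ($R{\left(D,T \right)} = D - \left(\left(2 + T\right) - 1\right) = D - \left(1 + T\right) = -1 + D - T$)
$3 \left(-20\right) \left(-84\right) + R{\left(x{\left(4 \right)},2 \right)} = 3 \left(-20\right) \left(-84\right) - 3 = \left(-60\right) \left(-84\right) - 3 = 5040 - 3 = 5037$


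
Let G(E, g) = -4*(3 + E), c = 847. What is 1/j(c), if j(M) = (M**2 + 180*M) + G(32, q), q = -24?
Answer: 1/869729 ≈ 1.1498e-6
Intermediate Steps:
G(E, g) = -12 - 4*E
j(M) = -140 + M**2 + 180*M (j(M) = (M**2 + 180*M) + (-12 - 4*32) = (M**2 + 180*M) + (-12 - 128) = (M**2 + 180*M) - 140 = -140 + M**2 + 180*M)
1/j(c) = 1/(-140 + 847**2 + 180*847) = 1/(-140 + 717409 + 152460) = 1/869729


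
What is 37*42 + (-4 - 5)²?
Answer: 1635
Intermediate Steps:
37*42 + (-4 - 5)² = 1554 + (-9)² = 1554 + 81 = 1635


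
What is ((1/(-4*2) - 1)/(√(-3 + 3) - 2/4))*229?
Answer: 2061/4 ≈ 515.25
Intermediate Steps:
((1/(-4*2) - 1)/(√(-3 + 3) - 2/4))*229 = ((1/(-8) - 1)/(√0 - 2*¼))*229 = ((-⅛ - 1)/(0 - ½))*229 = -9/(8*(-½))*229 = -9/8*(-2)*229 = (9/4)*229 = 2061/4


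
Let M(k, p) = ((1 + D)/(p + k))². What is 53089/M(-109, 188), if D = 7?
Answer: 331328449/64 ≈ 5.1770e+6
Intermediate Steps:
M(k, p) = 64/(k + p)² (M(k, p) = ((1 + 7)/(p + k))² = (8/(k + p))² = 64/(k + p)²)
53089/M(-109, 188) = 53089/((64/(-109 + 188)²)) = 53089/((64/79²)) = 53089/((64*(1/6241))) = 53089/(64/6241) = 53089*(6241/64) = 331328449/64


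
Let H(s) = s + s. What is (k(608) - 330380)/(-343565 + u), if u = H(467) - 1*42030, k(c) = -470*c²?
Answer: 174072460/384661 ≈ 452.53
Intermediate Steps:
H(s) = 2*s
u = -41096 (u = 2*467 - 1*42030 = 934 - 42030 = -41096)
(k(608) - 330380)/(-343565 + u) = (-470*608² - 330380)/(-343565 - 41096) = (-470*369664 - 330380)/(-384661) = (-173742080 - 330380)*(-1/384661) = -174072460*(-1/384661) = 174072460/384661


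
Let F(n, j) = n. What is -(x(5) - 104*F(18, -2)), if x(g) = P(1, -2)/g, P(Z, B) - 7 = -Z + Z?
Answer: 9353/5 ≈ 1870.6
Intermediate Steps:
P(Z, B) = 7 (P(Z, B) = 7 + (-Z + Z) = 7 + 0 = 7)
x(g) = 7/g
-(x(5) - 104*F(18, -2)) = -(7/5 - 104*18) = -(7*(⅕) - 1872) = -(7/5 - 1872) = -1*(-9353/5) = 9353/5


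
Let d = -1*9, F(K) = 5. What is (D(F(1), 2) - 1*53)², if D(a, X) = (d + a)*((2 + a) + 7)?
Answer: 11881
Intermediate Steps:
d = -9
D(a, X) = (-9 + a)*(9 + a) (D(a, X) = (-9 + a)*((2 + a) + 7) = (-9 + a)*(9 + a))
(D(F(1), 2) - 1*53)² = ((-81 + 5²) - 1*53)² = ((-81 + 25) - 53)² = (-56 - 53)² = (-109)² = 11881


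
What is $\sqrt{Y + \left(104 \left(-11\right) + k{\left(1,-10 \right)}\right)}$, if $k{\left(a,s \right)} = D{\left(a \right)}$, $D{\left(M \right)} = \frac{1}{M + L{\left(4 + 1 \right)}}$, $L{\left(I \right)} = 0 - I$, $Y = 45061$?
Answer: $\frac{\sqrt{175667}}{2} \approx 209.56$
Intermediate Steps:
$L{\left(I \right)} = - I$
$D{\left(M \right)} = \frac{1}{-5 + M}$ ($D{\left(M \right)} = \frac{1}{M - \left(4 + 1\right)} = \frac{1}{M - 5} = \frac{1}{-5 + M}$)
$k{\left(a,s \right)} = \frac{1}{-5 + a}$
$\sqrt{Y + \left(104 \left(-11\right) + k{\left(1,-10 \right)}\right)} = \sqrt{45061 + \left(104 \left(-11\right) + \frac{1}{-5 + 1}\right)} = \sqrt{45061 - \left(1144 - \frac{1}{-4}\right)} = \sqrt{45061 - \frac{4577}{4}} = \sqrt{\frac{175667}{4}} = \frac{\sqrt{175667}}{2}$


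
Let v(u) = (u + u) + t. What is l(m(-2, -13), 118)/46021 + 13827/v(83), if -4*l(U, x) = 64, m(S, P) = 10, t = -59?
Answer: 636330655/4924247 ≈ 129.22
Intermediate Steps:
l(U, x) = -16 (l(U, x) = -1/4*64 = -16)
v(u) = -59 + 2*u (v(u) = (u + u) - 59 = 2*u - 59 = -59 + 2*u)
l(m(-2, -13), 118)/46021 + 13827/v(83) = -16/46021 + 13827/(-59 + 2*83) = -16*1/46021 + 13827/(-59 + 166) = -16/46021 + 13827/107 = 636330655/4924247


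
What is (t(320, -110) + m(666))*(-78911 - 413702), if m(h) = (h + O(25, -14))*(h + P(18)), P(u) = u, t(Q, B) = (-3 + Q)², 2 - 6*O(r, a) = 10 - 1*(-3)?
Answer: -273291347527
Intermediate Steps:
O(r, a) = -11/6 (O(r, a) = ⅓ - (10 - 1*(-3))/6 = ⅓ - (10 + 3)/6 = ⅓ - ⅙*13 = ⅓ - 13/6 = -11/6)
m(h) = (18 + h)*(-11/6 + h) (m(h) = (h - 11/6)*(h + 18) = (-11/6 + h)*(18 + h) = (18 + h)*(-11/6 + h))
(t(320, -110) + m(666))*(-78911 - 413702) = ((-3 + 320)² + (-33 + 666² + (97/6)*666))*(-78911 - 413702) = (317² + (-33 + 443556 + 10767))*(-492613) = (100489 + 454290)*(-492613) = 554779*(-492613) = -273291347527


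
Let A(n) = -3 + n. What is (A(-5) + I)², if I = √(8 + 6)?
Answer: (8 - √14)² ≈ 18.133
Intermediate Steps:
I = √14 ≈ 3.7417
(A(-5) + I)² = ((-3 - 5) + √14)² = (-8 + √14)²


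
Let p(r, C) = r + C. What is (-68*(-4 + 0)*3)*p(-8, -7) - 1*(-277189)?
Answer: 264949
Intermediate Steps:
p(r, C) = C + r
(-68*(-4 + 0)*3)*p(-8, -7) - 1*(-277189) = (-68*(-4 + 0)*3)*(-7 - 8) - 1*(-277189) = -(-272)*3*(-15) + 277189 = -68*(-12)*(-15) + 277189 = 816*(-15) + 277189 = -12240 + 277189 = 264949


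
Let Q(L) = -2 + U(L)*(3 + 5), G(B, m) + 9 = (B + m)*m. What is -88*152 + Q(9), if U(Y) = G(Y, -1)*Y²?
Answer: -24394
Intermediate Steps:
G(B, m) = -9 + m*(B + m) (G(B, m) = -9 + (B + m)*m = -9 + m*(B + m))
U(Y) = Y²*(-8 - Y) (U(Y) = (-9 + (-1)² + Y*(-1))*Y² = (-9 + 1 - Y)*Y² = (-8 - Y)*Y² = Y²*(-8 - Y))
Q(L) = -2 + 8*L²*(-8 - L) (Q(L) = -2 + (L²*(-8 - L))*(3 + 5) = -2 + (L²*(-8 - L))*8 = -2 + 8*L²*(-8 - L))
-88*152 + Q(9) = -88*152 + (-2 + 8*9²*(-8 - 1*9)) = -13376 + (-2 + 8*81*(-8 - 9)) = -13376 + (-2 + 8*81*(-17)) = -13376 + (-2 - 11016) = -13376 - 11018 = -24394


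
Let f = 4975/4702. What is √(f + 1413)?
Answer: √31263132502/4702 ≈ 37.604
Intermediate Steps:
f = 4975/4702 (f = 4975*(1/4702) = 4975/4702 ≈ 1.0581)
√(f + 1413) = √(4975/4702 + 1413) = √(6648901/4702) = √31263132502/4702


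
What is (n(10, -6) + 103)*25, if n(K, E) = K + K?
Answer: 3075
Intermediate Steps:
n(K, E) = 2*K
(n(10, -6) + 103)*25 = (2*10 + 103)*25 = (20 + 103)*25 = 123*25 = 3075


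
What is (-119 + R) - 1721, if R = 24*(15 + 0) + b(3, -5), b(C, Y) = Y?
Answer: -1485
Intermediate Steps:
R = 355 (R = 24*(15 + 0) - 5 = 24*15 - 5 = 360 - 5 = 355)
(-119 + R) - 1721 = (-119 + 355) - 1721 = 236 - 1721 = -1485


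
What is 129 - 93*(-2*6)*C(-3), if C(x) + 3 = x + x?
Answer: -9915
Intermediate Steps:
C(x) = -3 + 2*x (C(x) = -3 + (x + x) = -3 + 2*x)
129 - 93*(-2*6)*C(-3) = 129 - 93*(-2*6)*(-3 + 2*(-3)) = 129 - (-1116)*(-3 - 6) = 129 - (-1116)*(-9) = 129 - 93*108 = 129 - 10044 = -9915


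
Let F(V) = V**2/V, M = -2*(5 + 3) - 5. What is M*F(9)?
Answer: -189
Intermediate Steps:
M = -21 (M = -2*8 - 5 = -16 - 5 = -21)
F(V) = V
M*F(9) = -21*9 = -189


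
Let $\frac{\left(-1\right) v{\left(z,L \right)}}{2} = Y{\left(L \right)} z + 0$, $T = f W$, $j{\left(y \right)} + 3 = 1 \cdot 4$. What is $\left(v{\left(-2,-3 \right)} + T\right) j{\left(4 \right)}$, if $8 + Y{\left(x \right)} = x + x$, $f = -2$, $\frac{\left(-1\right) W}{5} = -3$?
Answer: $-86$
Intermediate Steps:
$W = 15$ ($W = \left(-5\right) \left(-3\right) = 15$)
$j{\left(y \right)} = 1$ ($j{\left(y \right)} = -3 + 1 \cdot 4 = -3 + 4 = 1$)
$T = -30$ ($T = \left(-2\right) 15 = -30$)
$Y{\left(x \right)} = -8 + 2 x$ ($Y{\left(x \right)} = -8 + \left(x + x\right) = -8 + 2 x$)
$v{\left(z,L \right)} = - 2 z \left(-8 + 2 L\right)$ ($v{\left(z,L \right)} = - 2 \left(\left(-8 + 2 L\right) z + 0\right) = - 2 \left(z \left(-8 + 2 L\right) + 0\right) = - 2 z \left(-8 + 2 L\right)$)
$\left(v{\left(-2,-3 \right)} + T\right) j{\left(4 \right)} = \left(4 \left(-2\right) \left(4 - -3\right) - 30\right) 1 = \left(4 \left(-2\right) \left(4 + 3\right) - 30\right) 1 = \left(4 \left(-2\right) 7 - 30\right) 1 = \left(-56 - 30\right) 1 = \left(-86\right) 1 = -86$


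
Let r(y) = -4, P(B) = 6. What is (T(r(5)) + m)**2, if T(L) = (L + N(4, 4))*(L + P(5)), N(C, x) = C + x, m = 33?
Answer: 1681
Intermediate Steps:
T(L) = (6 + L)*(8 + L) (T(L) = (L + (4 + 4))*(L + 6) = (L + 8)*(6 + L) = (8 + L)*(6 + L) = (6 + L)*(8 + L))
(T(r(5)) + m)**2 = ((48 + (-4)**2 + 14*(-4)) + 33)**2 = ((48 + 16 - 56) + 33)**2 = (8 + 33)**2 = 41**2 = 1681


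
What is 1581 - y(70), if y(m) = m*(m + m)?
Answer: -8219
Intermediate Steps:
y(m) = 2*m**2 (y(m) = m*(2*m) = 2*m**2)
1581 - y(70) = 1581 - 2*70**2 = 1581 - 2*4900 = 1581 - 1*9800 = 1581 - 9800 = -8219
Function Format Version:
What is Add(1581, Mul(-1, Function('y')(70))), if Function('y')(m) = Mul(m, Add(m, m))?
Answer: -8219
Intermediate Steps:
Function('y')(m) = Mul(2, Pow(m, 2)) (Function('y')(m) = Mul(m, Mul(2, m)) = Mul(2, Pow(m, 2)))
Add(1581, Mul(-1, Function('y')(70))) = Add(1581, Mul(-1, Mul(2, Pow(70, 2)))) = Add(1581, Mul(-1, Mul(2, 4900))) = Add(1581, Mul(-1, 9800)) = Add(1581, -9800) = -8219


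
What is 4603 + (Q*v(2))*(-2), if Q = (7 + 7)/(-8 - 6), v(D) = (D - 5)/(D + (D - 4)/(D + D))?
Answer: 4599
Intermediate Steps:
v(D) = (-5 + D)/(D + (-4 + D)/(2*D)) (v(D) = (-5 + D)/(D + (-4 + D)/((2*D))) = (-5 + D)/(D + (-4 + D)*(1/(2*D))) = (-5 + D)/(D + (-4 + D)/(2*D)))
Q = -1 (Q = 14/(-14) = 14*(-1/14) = -1)
4603 + (Q*v(2))*(-2) = 4603 - 2*2*(-5 + 2)/(-4 + 2 + 2*2²)*(-2) = 4603 - 2*2*(-3)/(-4 + 2 + 2*4)*(-2) = 4603 - 2*2*(-3)/(-4 + 2 + 8)*(-2) = 4603 - 2*2*(-3)/6*(-2) = 4603 - 1*(-2)*(-2) = 4603 + 2*(-2) = 4603 - 4 = 4599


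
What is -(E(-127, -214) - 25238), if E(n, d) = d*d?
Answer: -20558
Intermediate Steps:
E(n, d) = d**2
-(E(-127, -214) - 25238) = -((-214)**2 - 25238) = -(45796 - 25238) = -1*20558 = -20558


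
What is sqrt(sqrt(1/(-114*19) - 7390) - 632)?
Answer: sqrt(-8213472 + 114*I*sqrt(96040446))/114 ≈ 1.7058 + 25.197*I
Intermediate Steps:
sqrt(sqrt(1/(-114*19) - 7390) - 632) = sqrt(sqrt(1/(-2166) - 7390) - 632) = sqrt(sqrt(-1/2166 - 7390) - 632) = sqrt(sqrt(-16006741/2166) - 632) = sqrt(I*sqrt(96040446)/114 - 632) = sqrt(-632 + I*sqrt(96040446)/114)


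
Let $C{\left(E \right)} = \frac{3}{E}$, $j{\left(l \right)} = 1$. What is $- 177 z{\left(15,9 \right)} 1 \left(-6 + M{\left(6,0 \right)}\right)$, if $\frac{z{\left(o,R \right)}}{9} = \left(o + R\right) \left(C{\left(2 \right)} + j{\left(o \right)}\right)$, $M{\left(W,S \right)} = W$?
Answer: $0$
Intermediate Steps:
$z{\left(o,R \right)} = \frac{45 R}{2} + \frac{45 o}{2}$ ($z{\left(o,R \right)} = 9 \left(o + R\right) \left(\frac{3}{2} + 1\right) = 9 \left(R + o\right) \left(3 \cdot \frac{1}{2} + 1\right) = 9 \left(R + o\right) \left(\frac{3}{2} + 1\right) = 9 \left(R + o\right) \frac{5}{2} = 9 \left(\frac{5 R}{2} + \frac{5 o}{2}\right) = \frac{45 R}{2} + \frac{45 o}{2}$)
$- 177 z{\left(15,9 \right)} 1 \left(-6 + M{\left(6,0 \right)}\right) = - 177 \left(\frac{45}{2} \cdot 9 + \frac{45}{2} \cdot 15\right) 1 \left(-6 + 6\right) = - 177 \left(\frac{405}{2} + \frac{675}{2}\right) 1 \cdot 0 = \left(-177\right) 540 \cdot 0 = \left(-95580\right) 0 = 0$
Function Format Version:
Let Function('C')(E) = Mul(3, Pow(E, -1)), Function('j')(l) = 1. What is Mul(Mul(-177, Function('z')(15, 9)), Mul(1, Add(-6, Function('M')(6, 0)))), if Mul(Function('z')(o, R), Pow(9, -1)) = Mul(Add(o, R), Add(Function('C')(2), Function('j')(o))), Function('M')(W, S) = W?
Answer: 0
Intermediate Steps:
Function('z')(o, R) = Add(Mul(Rational(45, 2), R), Mul(Rational(45, 2), o)) (Function('z')(o, R) = Mul(9, Mul(Add(o, R), Add(Mul(3, Pow(2, -1)), 1))) = Mul(9, Mul(Add(R, o), Add(Mul(3, Rational(1, 2)), 1))) = Mul(9, Mul(Add(R, o), Add(Rational(3, 2), 1))) = Mul(9, Mul(Add(R, o), Rational(5, 2))) = Mul(9, Add(Mul(Rational(5, 2), R), Mul(Rational(5, 2), o))) = Add(Mul(Rational(45, 2), R), Mul(Rational(45, 2), o)))
Mul(Mul(-177, Function('z')(15, 9)), Mul(1, Add(-6, Function('M')(6, 0)))) = Mul(Mul(-177, Add(Mul(Rational(45, 2), 9), Mul(Rational(45, 2), 15))), Mul(1, Add(-6, 6))) = Mul(Mul(-177, Add(Rational(405, 2), Rational(675, 2))), Mul(1, 0)) = Mul(Mul(-177, 540), 0) = Mul(-95580, 0) = 0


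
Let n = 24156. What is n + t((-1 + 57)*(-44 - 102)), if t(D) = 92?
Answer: 24248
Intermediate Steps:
n + t((-1 + 57)*(-44 - 102)) = 24156 + 92 = 24248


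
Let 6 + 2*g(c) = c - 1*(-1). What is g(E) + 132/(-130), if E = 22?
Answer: 973/130 ≈ 7.4846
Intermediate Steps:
g(c) = -5/2 + c/2 (g(c) = -3 + (c - 1*(-1))/2 = -3 + (c + 1)/2 = -3 + (1 + c)/2 = -3 + (½ + c/2) = -5/2 + c/2)
g(E) + 132/(-130) = (-5/2 + (½)*22) + 132/(-130) = (-5/2 + 11) + 132*(-1/130) = 17/2 - 66/65 = 973/130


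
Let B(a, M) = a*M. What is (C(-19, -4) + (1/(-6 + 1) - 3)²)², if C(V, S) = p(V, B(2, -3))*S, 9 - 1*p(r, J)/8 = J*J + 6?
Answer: 710542336/625 ≈ 1.1369e+6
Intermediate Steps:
B(a, M) = M*a
p(r, J) = 24 - 8*J² (p(r, J) = 72 - 8*(J*J + 6) = 72 - 8*(J² + 6) = 72 - 8*(6 + J²) = 72 + (-48 - 8*J²) = 24 - 8*J²)
C(V, S) = -264*S (C(V, S) = (24 - 8*(-3*2)²)*S = (24 - 8*(-6)²)*S = (24 - 8*36)*S = (24 - 288)*S = -264*S)
(C(-19, -4) + (1/(-6 + 1) - 3)²)² = (-264*(-4) + (1/(-6 + 1) - 3)²)² = (1056 + (1/(-5) - 3)²)² = (1056 + (-⅕ - 3)²)² = (1056 + (-16/5)²)² = (1056 + 256/25)² = (26656/25)² = 710542336/625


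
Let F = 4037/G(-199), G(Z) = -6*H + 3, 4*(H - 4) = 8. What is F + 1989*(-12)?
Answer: -71971/3 ≈ -23990.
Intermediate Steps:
H = 6 (H = 4 + (¼)*8 = 4 + 2 = 6)
G(Z) = -33 (G(Z) = -6*6 + 3 = -36 + 3 = -33)
F = -367/3 (F = 4037/(-33) = 4037*(-1/33) = -367/3 ≈ -122.33)
F + 1989*(-12) = -367/3 + 1989*(-12) = -367/3 - 23868 = -71971/3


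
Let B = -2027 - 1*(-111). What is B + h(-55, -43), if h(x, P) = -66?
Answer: -1982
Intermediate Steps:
B = -1916 (B = -2027 + 111 = -1916)
B + h(-55, -43) = -1916 - 66 = -1982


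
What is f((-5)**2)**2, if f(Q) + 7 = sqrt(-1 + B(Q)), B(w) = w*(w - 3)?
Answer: 598 - 42*sqrt(61) ≈ 269.97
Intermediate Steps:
B(w) = w*(-3 + w)
f(Q) = -7 + sqrt(-1 + Q*(-3 + Q))
f((-5)**2)**2 = (-7 + sqrt(-1 + (-5)**2*(-3 + (-5)**2)))**2 = (-7 + sqrt(-1 + 25*(-3 + 25)))**2 = (-7 + sqrt(-1 + 25*22))**2 = (-7 + sqrt(-1 + 550))**2 = (-7 + sqrt(549))**2 = (-7 + 3*sqrt(61))**2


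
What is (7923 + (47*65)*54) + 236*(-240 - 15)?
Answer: 112713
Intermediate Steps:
(7923 + (47*65)*54) + 236*(-240 - 15) = (7923 + 3055*54) + 236*(-255) = (7923 + 164970) - 60180 = 172893 - 60180 = 112713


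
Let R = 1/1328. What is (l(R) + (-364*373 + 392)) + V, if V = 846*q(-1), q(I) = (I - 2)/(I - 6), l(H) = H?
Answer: -1255122009/9296 ≈ -1.3502e+5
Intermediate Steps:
R = 1/1328 ≈ 0.00075301
q(I) = (-2 + I)/(-6 + I)
V = 2538/7 (V = 846*((-2 - 1)/(-6 - 1)) = 846*(-3/(-7)) = 846*(-1/7*(-3)) = 846*(3/7) = 2538/7 ≈ 362.57)
(l(R) + (-364*373 + 392)) + V = (1/1328 + (-364*373 + 392)) + 2538/7 = (1/1328 + (-135772 + 392)) + 2538/7 = (1/1328 - 135380) + 2538/7 = -179784639/1328 + 2538/7 = -1255122009/9296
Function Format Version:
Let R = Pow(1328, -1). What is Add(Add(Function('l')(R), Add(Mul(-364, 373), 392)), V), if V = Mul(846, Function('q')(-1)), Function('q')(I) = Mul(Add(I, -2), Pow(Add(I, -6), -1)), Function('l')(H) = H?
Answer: Rational(-1255122009, 9296) ≈ -1.3502e+5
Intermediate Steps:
R = Rational(1, 1328) ≈ 0.00075301
Function('q')(I) = Mul(Pow(Add(-6, I), -1), Add(-2, I)) (Function('q')(I) = Mul(Add(-2, I), Pow(Add(-6, I), -1)) = Mul(Pow(Add(-6, I), -1), Add(-2, I)))
V = Rational(2538, 7) (V = Mul(846, Mul(Pow(Add(-6, -1), -1), Add(-2, -1))) = Mul(846, Mul(Pow(-7, -1), -3)) = Mul(846, Mul(Rational(-1, 7), -3)) = Mul(846, Rational(3, 7)) = Rational(2538, 7) ≈ 362.57)
Add(Add(Function('l')(R), Add(Mul(-364, 373), 392)), V) = Add(Add(Rational(1, 1328), Add(Mul(-364, 373), 392)), Rational(2538, 7)) = Add(Add(Rational(1, 1328), Add(-135772, 392)), Rational(2538, 7)) = Add(Add(Rational(1, 1328), -135380), Rational(2538, 7)) = Add(Rational(-179784639, 1328), Rational(2538, 7)) = Rational(-1255122009, 9296)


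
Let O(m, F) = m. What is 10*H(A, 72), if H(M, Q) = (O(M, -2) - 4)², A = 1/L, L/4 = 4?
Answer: 19845/128 ≈ 155.04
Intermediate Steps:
L = 16 (L = 4*4 = 16)
A = 1/16 ≈ 0.062500
H(M, Q) = (-4 + M)² (H(M, Q) = (M - 4)² = (-4 + M)²)
10*H(A, 72) = 10*(-4 + 1/16)² = 10*(-63/16)² = 10*(3969/256) = 19845/128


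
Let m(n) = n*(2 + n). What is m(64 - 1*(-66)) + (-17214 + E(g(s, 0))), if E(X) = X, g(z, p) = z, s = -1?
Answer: -55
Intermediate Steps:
m(64 - 1*(-66)) + (-17214 + E(g(s, 0))) = (64 - 1*(-66))*(2 + (64 - 1*(-66))) + (-17214 - 1) = (64 + 66)*(2 + (64 + 66)) - 17215 = 130*(2 + 130) - 17215 = 130*132 - 17215 = 17160 - 17215 = -55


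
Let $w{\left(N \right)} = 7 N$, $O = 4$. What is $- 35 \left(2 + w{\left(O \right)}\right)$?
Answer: $-1050$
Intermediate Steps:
$- 35 \left(2 + w{\left(O \right)}\right) = - 35 \left(2 + 7 \cdot 4\right) = - 35 \left(2 + 28\right) = \left(-35\right) 30 = -1050$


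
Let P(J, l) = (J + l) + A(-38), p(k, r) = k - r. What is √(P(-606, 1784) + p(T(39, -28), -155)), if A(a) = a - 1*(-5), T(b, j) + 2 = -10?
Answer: 2*√322 ≈ 35.889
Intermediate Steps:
T(b, j) = -12 (T(b, j) = -2 - 10 = -12)
A(a) = 5 + a (A(a) = a + 5 = 5 + a)
P(J, l) = -33 + J + l (P(J, l) = (J + l) + (5 - 38) = (J + l) - 33 = -33 + J + l)
√(P(-606, 1784) + p(T(39, -28), -155)) = √((-33 - 606 + 1784) + (-12 - 1*(-155))) = √(1145 + (-12 + 155)) = √(1145 + 143) = √1288 = 2*√322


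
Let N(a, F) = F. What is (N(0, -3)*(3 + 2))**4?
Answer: 50625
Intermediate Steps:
(N(0, -3)*(3 + 2))**4 = (-3*(3 + 2))**4 = (-3*5)**4 = (-15)**4 = 50625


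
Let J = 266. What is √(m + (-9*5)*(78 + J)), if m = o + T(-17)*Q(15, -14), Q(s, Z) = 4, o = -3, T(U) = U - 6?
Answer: 5*I*√623 ≈ 124.8*I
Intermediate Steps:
T(U) = -6 + U
m = -95 (m = -3 + (-6 - 17)*4 = -3 - 23*4 = -3 - 92 = -95)
√(m + (-9*5)*(78 + J)) = √(-95 + (-9*5)*(78 + 266)) = √(-95 - 45*344) = √(-95 - 15480) = √(-15575) = 5*I*√623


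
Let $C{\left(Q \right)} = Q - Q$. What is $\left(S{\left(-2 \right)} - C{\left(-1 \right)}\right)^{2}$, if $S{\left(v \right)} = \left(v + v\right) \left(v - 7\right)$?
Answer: $1296$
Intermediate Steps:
$C{\left(Q \right)} = 0$
$S{\left(v \right)} = 2 v \left(-7 + v\right)$
$\left(S{\left(-2 \right)} - C{\left(-1 \right)}\right)^{2} = \left(2 \left(-2\right) \left(-7 - 2\right) - 0\right)^{2} = \left(2 \left(-2\right) \left(-9\right) + 0\right)^{2} = \left(36 + 0\right)^{2} = 36^{2} = 1296$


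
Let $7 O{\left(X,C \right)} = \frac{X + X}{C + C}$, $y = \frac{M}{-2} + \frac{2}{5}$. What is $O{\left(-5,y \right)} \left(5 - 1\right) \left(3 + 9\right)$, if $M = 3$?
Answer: $\frac{2400}{77} \approx 31.169$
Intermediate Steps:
$y = - \frac{11}{10}$ ($y = \frac{3}{-2} + \frac{2}{5} = 3 \left(- \frac{1}{2}\right) + 2 \cdot \frac{1}{5} = - \frac{3}{2} + \frac{2}{5} = - \frac{11}{10} \approx -1.1$)
$O{\left(X,C \right)} = \frac{X}{7 C}$ ($O{\left(X,C \right)} = \frac{\left(X + X\right) \frac{1}{C + C}}{7} = \frac{2 X \frac{1}{2 C}}{7} = \frac{X \frac{1}{C}}{7} = \frac{X}{7 C}$)
$O{\left(-5,y \right)} \left(5 - 1\right) \left(3 + 9\right) = \frac{1}{7} \left(-5\right) \frac{1}{- \frac{11}{10}} \left(5 - 1\right) \left(3 + 9\right) = \frac{1}{7} \left(-5\right) \left(- \frac{10}{11}\right) 4 \cdot 12 = \frac{50}{77} \cdot 48 = \frac{2400}{77}$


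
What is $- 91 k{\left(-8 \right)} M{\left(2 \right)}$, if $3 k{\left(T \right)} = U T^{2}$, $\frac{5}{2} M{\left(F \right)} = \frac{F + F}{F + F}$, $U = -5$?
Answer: $\frac{11648}{3} \approx 3882.7$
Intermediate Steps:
$M{\left(F \right)} = \frac{2}{5}$ ($M{\left(F \right)} = \frac{2 \frac{F + F}{F + F}}{5} = \frac{2 \frac{2 F}{2 F}}{5} = \frac{2 \cdot 2 F \frac{1}{2 F}}{5} = \frac{2}{5} \cdot 1 = \frac{2}{5}$)
$k{\left(T \right)} = - \frac{5 T^{2}}{3}$ ($k{\left(T \right)} = \frac{\left(-5\right) T^{2}}{3} = - \frac{5 T^{2}}{3}$)
$- 91 k{\left(-8 \right)} M{\left(2 \right)} = - 91 \left(- \frac{5 \left(-8\right)^{2}}{3}\right) \frac{2}{5} = - 91 \left(\left(- \frac{5}{3}\right) 64\right) \frac{2}{5} = \left(-91\right) \left(- \frac{320}{3}\right) \frac{2}{5} = \frac{29120}{3} \cdot \frac{2}{5} = \frac{11648}{3}$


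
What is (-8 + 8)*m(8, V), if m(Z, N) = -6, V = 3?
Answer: 0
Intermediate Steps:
(-8 + 8)*m(8, V) = (-8 + 8)*(-6) = 0*(-6) = 0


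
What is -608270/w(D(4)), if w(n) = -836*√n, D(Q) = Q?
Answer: 304135/836 ≈ 363.80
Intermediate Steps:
-608270/w(D(4)) = -608270/((-836*√4)) = -608270/((-836*2)) = -608270/(-1672) = -608270*(-1/1672) = 304135/836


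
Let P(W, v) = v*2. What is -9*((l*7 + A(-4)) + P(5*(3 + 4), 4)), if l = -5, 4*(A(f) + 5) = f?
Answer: 297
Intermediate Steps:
A(f) = -5 + f/4
P(W, v) = 2*v
-9*((l*7 + A(-4)) + P(5*(3 + 4), 4)) = -9*((-5*7 + (-5 + (¼)*(-4))) + 2*4) = -9*((-35 + (-5 - 1)) + 8) = -9*((-35 - 6) + 8) = -9*(-41 + 8) = -9*(-33) = 297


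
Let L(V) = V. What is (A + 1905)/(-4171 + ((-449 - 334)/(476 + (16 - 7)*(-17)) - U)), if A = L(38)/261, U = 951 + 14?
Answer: -160609489/433184571 ≈ -0.37076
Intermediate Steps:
U = 965
A = 38/261 ≈ 0.14559
(A + 1905)/(-4171 + ((-449 - 334)/(476 + (16 - 7)*(-17)) - U)) = (38/261 + 1905)/(-4171 + ((-449 - 334)/(476 + (16 - 7)*(-17)) - 1*965)) = 497243/(261*(-4171 + (-783/(476 + 9*(-17)) - 965))) = 497243/(261*(-4171 + (-783/(476 - 153) - 965))) = 497243/(261*(-4171 + (-783/323 - 965))) = 497243/(261*(-4171 - 312478/323)) = 497243/(261*(-1659711/323)) = (497243/261)*(-323/1659711) = -160609489/433184571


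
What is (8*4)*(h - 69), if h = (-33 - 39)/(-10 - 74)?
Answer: -15264/7 ≈ -2180.6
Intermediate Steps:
h = 6/7 (h = -72/(-84) = -72*(-1/84) = 6/7 ≈ 0.85714)
(8*4)*(h - 69) = (8*4)*(6/7 - 69) = 32*(-477/7) = -15264/7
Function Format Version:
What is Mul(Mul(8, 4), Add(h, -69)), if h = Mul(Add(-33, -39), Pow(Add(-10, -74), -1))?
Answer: Rational(-15264, 7) ≈ -2180.6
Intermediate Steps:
h = Rational(6, 7) (h = Mul(-72, Pow(-84, -1)) = Mul(-72, Rational(-1, 84)) = Rational(6, 7) ≈ 0.85714)
Mul(Mul(8, 4), Add(h, -69)) = Mul(Mul(8, 4), Add(Rational(6, 7), -69)) = Mul(32, Rational(-477, 7)) = Rational(-15264, 7)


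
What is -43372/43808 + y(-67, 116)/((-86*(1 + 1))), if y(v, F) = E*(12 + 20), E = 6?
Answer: -991945/470936 ≈ -2.1063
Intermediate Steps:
y(v, F) = 192 (y(v, F) = 6*(12 + 20) = 6*32 = 192)
-43372/43808 + y(-67, 116)/((-86*(1 + 1))) = -43372/43808 + 192/((-86*(1 + 1))) = -43372*1/43808 + 192/((-86*2)) = -10843/10952 + 192/(-172) = -10843/10952 + 192*(-1/172) = -10843/10952 - 48/43 = -991945/470936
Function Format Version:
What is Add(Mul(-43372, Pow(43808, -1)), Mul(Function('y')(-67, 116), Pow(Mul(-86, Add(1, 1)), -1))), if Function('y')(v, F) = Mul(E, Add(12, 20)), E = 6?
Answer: Rational(-991945, 470936) ≈ -2.1063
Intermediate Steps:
Function('y')(v, F) = 192 (Function('y')(v, F) = Mul(6, Add(12, 20)) = Mul(6, 32) = 192)
Add(Mul(-43372, Pow(43808, -1)), Mul(Function('y')(-67, 116), Pow(Mul(-86, Add(1, 1)), -1))) = Add(Mul(-43372, Pow(43808, -1)), Mul(192, Pow(Mul(-86, Add(1, 1)), -1))) = Add(Mul(-43372, Rational(1, 43808)), Mul(192, Pow(Mul(-86, 2), -1))) = Add(Rational(-10843, 10952), Mul(192, Pow(-172, -1))) = Add(Rational(-10843, 10952), Mul(192, Rational(-1, 172))) = Add(Rational(-10843, 10952), Rational(-48, 43)) = Rational(-991945, 470936)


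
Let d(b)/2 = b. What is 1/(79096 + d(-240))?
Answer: 1/78616 ≈ 1.2720e-5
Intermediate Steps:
d(b) = 2*b
1/(79096 + d(-240)) = 1/(79096 + 2*(-240)) = 1/(79096 - 480) = 1/78616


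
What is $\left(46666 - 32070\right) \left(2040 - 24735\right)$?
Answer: $-331256220$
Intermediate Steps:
$\left(46666 - 32070\right) \left(2040 - 24735\right) = 14596 \left(-22695\right) = -331256220$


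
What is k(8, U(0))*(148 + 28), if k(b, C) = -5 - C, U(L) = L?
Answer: -880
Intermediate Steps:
k(8, U(0))*(148 + 28) = (-5 - 1*0)*(148 + 28) = (-5 + 0)*176 = -5*176 = -880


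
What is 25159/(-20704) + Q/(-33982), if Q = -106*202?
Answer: -205819545/351781664 ≈ -0.58508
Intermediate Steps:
Q = -21412
25159/(-20704) + Q/(-33982) = 25159/(-20704) - 21412/(-33982) = 25159*(-1/20704) - 21412*(-1/33982) = -25159/20704 + 10706/16991 = -205819545/351781664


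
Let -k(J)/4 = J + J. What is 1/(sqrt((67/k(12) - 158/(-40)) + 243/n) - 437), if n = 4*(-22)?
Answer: -2307360/1008313729 - 4*sqrt(855030)/1008313729 ≈ -0.0022920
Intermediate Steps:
k(J) = -8*J (k(J) = -4*(J + J) = -8*J)
n = -88
1/(sqrt((67/k(12) - 158/(-40)) + 243/n) - 437) = 1/(sqrt((67/((-8*12)) - 158/(-40)) + 243/(-88)) - 437) = 1/(sqrt((67/(-96) - 158*(-1/40)) + 243*(-1/88)) - 437) = 1/(sqrt((67*(-1/96) + 79/20) - 243/88) - 437) = 1/(sqrt((-67/96 + 79/20) - 243/88) - 437) = 1/(sqrt(1561/480 - 243/88) - 437) = 1/(sqrt(2591/5280) - 437) = 1/(sqrt(855030)/1320 - 437) = 1/(-437 + sqrt(855030)/1320)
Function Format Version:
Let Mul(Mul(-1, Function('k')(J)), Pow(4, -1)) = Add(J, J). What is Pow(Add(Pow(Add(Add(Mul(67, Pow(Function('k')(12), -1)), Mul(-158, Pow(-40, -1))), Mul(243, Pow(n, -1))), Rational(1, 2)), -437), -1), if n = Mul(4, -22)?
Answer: Add(Rational(-2307360, 1008313729), Mul(Rational(-4, 1008313729), Pow(855030, Rational(1, 2)))) ≈ -0.0022920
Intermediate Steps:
Function('k')(J) = Mul(-8, J) (Function('k')(J) = Mul(-4, Add(J, J)) = Mul(-4, Mul(2, J)) = Mul(-8, J))
n = -88
Pow(Add(Pow(Add(Add(Mul(67, Pow(Function('k')(12), -1)), Mul(-158, Pow(-40, -1))), Mul(243, Pow(n, -1))), Rational(1, 2)), -437), -1) = Pow(Add(Pow(Add(Add(Mul(67, Pow(Mul(-8, 12), -1)), Mul(-158, Pow(-40, -1))), Mul(243, Pow(-88, -1))), Rational(1, 2)), -437), -1) = Pow(Add(Pow(Add(Add(Mul(67, Pow(-96, -1)), Mul(-158, Rational(-1, 40))), Mul(243, Rational(-1, 88))), Rational(1, 2)), -437), -1) = Pow(Add(Pow(Add(Add(Mul(67, Rational(-1, 96)), Rational(79, 20)), Rational(-243, 88)), Rational(1, 2)), -437), -1) = Pow(Add(Pow(Add(Add(Rational(-67, 96), Rational(79, 20)), Rational(-243, 88)), Rational(1, 2)), -437), -1) = Pow(Add(Pow(Add(Rational(1561, 480), Rational(-243, 88)), Rational(1, 2)), -437), -1) = Pow(Add(Pow(Rational(2591, 5280), Rational(1, 2)), -437), -1) = Pow(Add(Mul(Rational(1, 1320), Pow(855030, Rational(1, 2))), -437), -1) = Pow(Add(-437, Mul(Rational(1, 1320), Pow(855030, Rational(1, 2)))), -1)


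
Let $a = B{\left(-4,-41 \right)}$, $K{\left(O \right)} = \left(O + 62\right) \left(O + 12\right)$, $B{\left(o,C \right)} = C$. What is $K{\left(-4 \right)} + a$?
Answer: $423$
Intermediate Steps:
$K{\left(O \right)} = \left(12 + O\right) \left(62 + O\right)$ ($K{\left(O \right)} = \left(62 + O\right) \left(12 + O\right) = \left(12 + O\right) \left(62 + O\right)$)
$a = -41$
$K{\left(-4 \right)} + a = \left(744 + \left(-4\right)^{2} + 74 \left(-4\right)\right) - 41 = \left(744 + 16 - 296\right) - 41 = 464 - 41 = 423$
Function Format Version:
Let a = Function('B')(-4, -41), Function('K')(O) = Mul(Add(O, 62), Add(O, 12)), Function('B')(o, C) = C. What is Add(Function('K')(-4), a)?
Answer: 423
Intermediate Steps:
Function('K')(O) = Mul(Add(12, O), Add(62, O)) (Function('K')(O) = Mul(Add(62, O), Add(12, O)) = Mul(Add(12, O), Add(62, O)))
a = -41
Add(Function('K')(-4), a) = Add(Add(744, Pow(-4, 2), Mul(74, -4)), -41) = Add(Add(744, 16, -296), -41) = Add(464, -41) = 423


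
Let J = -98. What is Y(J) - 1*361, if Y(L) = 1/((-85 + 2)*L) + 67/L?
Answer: -1470967/4067 ≈ -361.68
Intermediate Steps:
Y(L) = 5560/(83*L) (Y(L) = 1/((-83)*L) + 67/L = -1/(83*L) + 67/L = 5560/(83*L))
Y(J) - 1*361 = (5560/83)/(-98) - 1*361 = (5560/83)*(-1/98) - 361 = -2780/4067 - 361 = -1470967/4067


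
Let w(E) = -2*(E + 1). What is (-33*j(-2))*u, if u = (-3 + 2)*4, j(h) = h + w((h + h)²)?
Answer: -4752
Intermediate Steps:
w(E) = -2 - 2*E (w(E) = -2*(1 + E) = -2 - 2*E)
j(h) = -2 + h - 8*h² (j(h) = h + (-2 - 2*(h + h)²) = h + (-2 - 2*4*h²) = h + (-2 - 8*h²) = -2 + h - 8*h²)
u = -4 (u = -1*4 = -4)
(-33*j(-2))*u = -33*(-2 - 2 - 8*(-2)²)*(-4) = -33*(-2 - 2 - 8*4)*(-4) = -33*(-2 - 2 - 32)*(-4) = -33*(-36)*(-4) = 1188*(-4) = -4752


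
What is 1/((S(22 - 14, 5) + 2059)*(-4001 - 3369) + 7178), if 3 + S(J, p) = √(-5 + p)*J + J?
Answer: -1/15204502 ≈ -6.5770e-8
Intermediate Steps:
S(J, p) = -3 + J + J*√(-5 + p) (S(J, p) = -3 + (√(-5 + p)*J + J) = -3 + (J*√(-5 + p) + J) = -3 + (J + J*√(-5 + p)) = -3 + J + J*√(-5 + p))
1/((S(22 - 14, 5) + 2059)*(-4001 - 3369) + 7178) = 1/(((-3 + (22 - 14) + (22 - 14)*√(-5 + 5)) + 2059)*(-4001 - 3369) + 7178) = 1/(((-3 + 8 + 8*√0) + 2059)*(-7370) + 7178) = 1/(((-3 + 8 + 8*0) + 2059)*(-7370) + 7178) = 1/(((-3 + 8 + 0) + 2059)*(-7370) + 7178) = 1/((5 + 2059)*(-7370) + 7178) = 1/(2064*(-7370) + 7178) = 1/(-15211680 + 7178) = 1/(-15204502) = -1/15204502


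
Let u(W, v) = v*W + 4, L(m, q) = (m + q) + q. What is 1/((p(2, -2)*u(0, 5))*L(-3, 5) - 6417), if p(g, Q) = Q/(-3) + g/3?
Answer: -3/19139 ≈ -0.00015675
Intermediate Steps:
L(m, q) = m + 2*q
p(g, Q) = -Q/3 + g/3 (p(g, Q) = Q*(-1/3) + g*(1/3) = -Q/3 + g/3)
u(W, v) = 4 + W*v (u(W, v) = W*v + 4 = 4 + W*v)
1/((p(2, -2)*u(0, 5))*L(-3, 5) - 6417) = 1/(((-1/3*(-2) + (1/3)*2)*(4 + 0*5))*(-3 + 2*5) - 6417) = 1/(((2/3 + 2/3)*(4 + 0))*(-3 + 10) - 6417) = 1/(((4/3)*4)*7 - 6417) = 1/((16/3)*7 - 6417) = 1/(112/3 - 6417) = 1/(-19139/3) = -3/19139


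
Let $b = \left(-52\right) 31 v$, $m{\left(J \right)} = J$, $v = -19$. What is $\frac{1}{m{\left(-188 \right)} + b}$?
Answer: $\frac{1}{30440} \approx 3.2852 \cdot 10^{-5}$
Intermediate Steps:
$b = 30628$ ($b = \left(-52\right) 31 \left(-19\right) = \left(-1612\right) \left(-19\right) = 30628$)
$\frac{1}{m{\left(-188 \right)} + b} = \frac{1}{-188 + 30628} = \frac{1}{30440}$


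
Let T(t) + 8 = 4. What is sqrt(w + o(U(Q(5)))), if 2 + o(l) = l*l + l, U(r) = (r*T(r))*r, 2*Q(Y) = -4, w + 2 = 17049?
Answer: sqrt(17285) ≈ 131.47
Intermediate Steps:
w = 17047 (w = -2 + 17049 = 17047)
Q(Y) = -2 (Q(Y) = (1/2)*(-4) = -2)
T(t) = -4 (T(t) = -8 + 4 = -4)
U(r) = -4*r**2 (U(r) = (r*(-4))*r = (-4*r)*r = -4*r**2)
o(l) = -2 + l + l**2 (o(l) = -2 + (l*l + l) = -2 + (l**2 + l) = -2 + (l + l**2) = -2 + l + l**2)
sqrt(w + o(U(Q(5)))) = sqrt(17047 + (-2 - 4*(-2)**2 + (-4*(-2)**2)**2)) = sqrt(17047 + (-2 - 4*4 + (-4*4)**2)) = sqrt(17047 + (-2 - 16 + (-16)**2)) = sqrt(17047 + (-2 - 16 + 256)) = sqrt(17047 + 238) = sqrt(17285)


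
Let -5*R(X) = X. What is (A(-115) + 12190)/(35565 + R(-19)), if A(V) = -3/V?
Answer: 1401853/4090412 ≈ 0.34272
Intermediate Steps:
R(X) = -X/5
(A(-115) + 12190)/(35565 + R(-19)) = (-3/(-115) + 12190)/(35565 - ⅕*(-19)) = (-3*(-1/115) + 12190)/(35565 + 19/5) = (3/115 + 12190)/(177844/5) = (1401853/115)*(5/177844) = 1401853/4090412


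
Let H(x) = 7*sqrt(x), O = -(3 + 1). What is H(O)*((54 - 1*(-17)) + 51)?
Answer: 1708*I ≈ 1708.0*I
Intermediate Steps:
O = -4 (O = -1*4 = -4)
H(O)*((54 - 1*(-17)) + 51) = (7*sqrt(-4))*((54 - 1*(-17)) + 51) = (7*(2*I))*((54 + 17) + 51) = (14*I)*(71 + 51) = (14*I)*122 = 1708*I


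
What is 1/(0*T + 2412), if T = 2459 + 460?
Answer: 1/2412 ≈ 0.00041459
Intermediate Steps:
T = 2919
1/(0*T + 2412) = 1/(0*2919 + 2412) = 1/(0 + 2412) = 1/2412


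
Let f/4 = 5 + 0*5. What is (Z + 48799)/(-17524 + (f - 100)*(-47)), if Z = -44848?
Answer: -1317/4588 ≈ -0.28705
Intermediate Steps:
f = 20 (f = 4*(5 + 0*5) = 4*(5 + 0) = 4*5 = 20)
(Z + 48799)/(-17524 + (f - 100)*(-47)) = (-44848 + 48799)/(-17524 + (20 - 100)*(-47)) = 3951/(-17524 - 80*(-47)) = 3951/(-17524 + 3760) = 3951/(-13764) = 3951*(-1/13764) = -1317/4588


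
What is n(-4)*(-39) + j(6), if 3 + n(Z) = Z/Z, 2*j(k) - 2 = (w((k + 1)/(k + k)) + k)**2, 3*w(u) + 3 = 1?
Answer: 839/9 ≈ 93.222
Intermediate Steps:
w(u) = -2/3 (w(u) = -1 + (1/3)*1 = -1 + 1/3 = -2/3)
j(k) = 1 + (-2/3 + k)**2/2
n(Z) = -2 (n(Z) = -3 + Z/Z = -3 + 1 = -2)
n(-4)*(-39) + j(6) = -2*(-39) + (1 + (-2 + 3*6)**2/18) = 78 + (1 + (-2 + 18)**2/18) = 78 + (1 + (1/18)*16**2) = 78 + (1 + (1/18)*256) = 78 + (1 + 128/9) = 78 + 137/9 = 839/9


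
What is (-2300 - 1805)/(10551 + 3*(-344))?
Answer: -4105/9519 ≈ -0.43124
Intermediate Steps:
(-2300 - 1805)/(10551 + 3*(-344)) = -4105/(10551 - 1032) = -4105/9519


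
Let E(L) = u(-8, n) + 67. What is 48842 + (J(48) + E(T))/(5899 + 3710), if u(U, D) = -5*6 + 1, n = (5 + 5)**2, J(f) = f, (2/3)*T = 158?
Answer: 469322864/9609 ≈ 48842.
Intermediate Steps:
T = 237 (T = (3/2)*158 = 237)
n = 100 (n = 10**2 = 100)
u(U, D) = -29 (u(U, D) = -30 + 1 = -29)
E(L) = 38 (E(L) = -29 + 67 = 38)
48842 + (J(48) + E(T))/(5899 + 3710) = 48842 + (48 + 38)/(5899 + 3710) = 48842 + 86/9609 = 469322864/9609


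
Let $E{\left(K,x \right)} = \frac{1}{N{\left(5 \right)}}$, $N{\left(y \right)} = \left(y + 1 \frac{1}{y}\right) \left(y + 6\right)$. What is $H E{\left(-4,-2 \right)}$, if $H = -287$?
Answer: $- \frac{1435}{286} \approx -5.0175$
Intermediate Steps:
$N{\left(y \right)} = \left(6 + y\right) \left(y + \frac{1}{y}\right)$ ($N{\left(y \right)} = \left(y + \frac{1}{y}\right) \left(6 + y\right) = \left(6 + y\right) \left(y + \frac{1}{y}\right)$)
$E{\left(K,x \right)} = \frac{5}{286}$ ($E{\left(K,x \right)} = \frac{1}{1 + 5^{2} + 6 \cdot 5 + \frac{6}{5}} = \frac{1}{1 + 25 + 30 + 6 \cdot \frac{1}{5}} = \frac{1}{1 + 25 + 30 + \frac{6}{5}} = \frac{1}{\frac{286}{5}} = \frac{5}{286}$)
$H E{\left(-4,-2 \right)} = \left(-287\right) \frac{5}{286} = - \frac{1435}{286}$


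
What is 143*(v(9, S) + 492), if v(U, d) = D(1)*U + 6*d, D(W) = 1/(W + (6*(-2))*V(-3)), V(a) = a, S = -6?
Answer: 2413983/37 ≈ 65243.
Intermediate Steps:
D(W) = 1/(36 + W) (D(W) = 1/(W + (6*(-2))*(-3)) = 1/(W - 12*(-3)) = 1/(W + 36) = 1/(36 + W))
v(U, d) = 6*d + U/37 (v(U, d) = U/(36 + 1) + 6*d = U/37 + 6*d = 6*d + U/37)
143*(v(9, S) + 492) = 143*((6*(-6) + (1/37)*9) + 492) = 143*((-36 + 9/37) + 492) = 143*(-1323/37 + 492) = 143*(16881/37) = 2413983/37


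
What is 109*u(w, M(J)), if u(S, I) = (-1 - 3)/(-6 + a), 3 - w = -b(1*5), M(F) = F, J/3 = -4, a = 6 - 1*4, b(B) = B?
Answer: 109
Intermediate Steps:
a = 2 (a = 6 - 4 = 2)
J = -12 (J = 3*(-4) = -12)
w = 8 (w = 3 - (-1)*1*5 = 3 - (-1)*5 = 3 - 1*(-5) = 3 + 5 = 8)
u(S, I) = 1 (u(S, I) = (-1 - 3)/(-6 + 2) = -4/(-4) = -4*(-¼) = 1)
109*u(w, M(J)) = 109*1 = 109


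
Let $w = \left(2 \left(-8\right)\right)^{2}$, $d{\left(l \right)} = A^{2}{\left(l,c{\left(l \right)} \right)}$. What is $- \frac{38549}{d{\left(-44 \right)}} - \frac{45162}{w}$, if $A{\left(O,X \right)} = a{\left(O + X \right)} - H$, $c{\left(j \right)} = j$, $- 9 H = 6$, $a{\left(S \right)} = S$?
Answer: $- \frac{398614653}{2196608} \approx -181.47$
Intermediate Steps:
$H = - \frac{2}{3}$ ($H = \left(- \frac{1}{9}\right) 6 = - \frac{2}{3} \approx -0.66667$)
$A{\left(O,X \right)} = \frac{2}{3} + O + X$ ($A{\left(O,X \right)} = \left(O + X\right) - - \frac{2}{3} = \left(O + X\right) + \frac{2}{3} = \frac{2}{3} + O + X$)
$d{\left(l \right)} = \left(\frac{2}{3} + 2 l\right)^{2}$ ($d{\left(l \right)} = \left(\frac{2}{3} + l + l\right)^{2} = \left(\frac{2}{3} + 2 l\right)^{2}$)
$w = 256$ ($w = \left(-16\right)^{2} = 256$)
$- \frac{38549}{d{\left(-44 \right)}} - \frac{45162}{w} = - \frac{38549}{\frac{4}{9} \left(1 + 3 \left(-44\right)\right)^{2}} - \frac{45162}{256} = - \frac{38549}{\frac{4}{9} \left(1 - 132\right)^{2}} - \frac{22581}{128} = - \frac{38549}{\frac{4}{9} \left(-131\right)^{2}} - \frac{22581}{128} = - \frac{38549}{\frac{4}{9} \cdot 17161} - \frac{22581}{128} = - \frac{38549}{\frac{68644}{9}} - \frac{22581}{128} = \left(-38549\right) \frac{9}{68644} - \frac{22581}{128} = - \frac{346941}{68644} - \frac{22581}{128} = - \frac{398614653}{2196608}$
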